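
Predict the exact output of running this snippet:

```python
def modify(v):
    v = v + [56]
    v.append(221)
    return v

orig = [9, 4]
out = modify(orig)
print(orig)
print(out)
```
[9, 4]
[9, 4, 56, 221]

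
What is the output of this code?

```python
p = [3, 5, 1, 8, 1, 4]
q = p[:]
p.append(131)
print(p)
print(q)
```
[3, 5, 1, 8, 1, 4, 131]
[3, 5, 1, 8, 1, 4]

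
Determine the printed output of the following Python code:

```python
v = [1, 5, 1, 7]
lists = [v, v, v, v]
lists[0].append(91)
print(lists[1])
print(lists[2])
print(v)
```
[1, 5, 1, 7, 91]
[1, 5, 1, 7, 91]
[1, 5, 1, 7, 91]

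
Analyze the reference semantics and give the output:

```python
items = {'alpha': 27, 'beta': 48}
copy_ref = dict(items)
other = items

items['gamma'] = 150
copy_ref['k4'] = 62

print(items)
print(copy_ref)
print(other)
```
{'alpha': 27, 'beta': 48, 'gamma': 150}
{'alpha': 27, 'beta': 48, 'k4': 62}
{'alpha': 27, 'beta': 48, 'gamma': 150}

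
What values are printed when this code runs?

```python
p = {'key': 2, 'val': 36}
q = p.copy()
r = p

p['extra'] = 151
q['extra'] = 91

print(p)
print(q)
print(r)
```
{'key': 2, 'val': 36, 'extra': 151}
{'key': 2, 'val': 36, 'extra': 91}
{'key': 2, 'val': 36, 'extra': 151}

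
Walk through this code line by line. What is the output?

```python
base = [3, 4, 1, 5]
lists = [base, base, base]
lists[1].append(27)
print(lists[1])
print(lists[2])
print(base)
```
[3, 4, 1, 5, 27]
[3, 4, 1, 5, 27]
[3, 4, 1, 5, 27]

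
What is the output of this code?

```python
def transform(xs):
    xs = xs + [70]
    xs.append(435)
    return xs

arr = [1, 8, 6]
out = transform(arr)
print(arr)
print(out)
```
[1, 8, 6]
[1, 8, 6, 70, 435]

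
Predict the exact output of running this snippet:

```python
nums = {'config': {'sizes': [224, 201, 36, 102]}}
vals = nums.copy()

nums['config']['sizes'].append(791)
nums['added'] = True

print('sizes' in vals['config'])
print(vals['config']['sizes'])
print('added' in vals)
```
True
[224, 201, 36, 102, 791]
False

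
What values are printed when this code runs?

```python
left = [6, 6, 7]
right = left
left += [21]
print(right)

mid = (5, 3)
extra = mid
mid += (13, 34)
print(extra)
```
[6, 6, 7, 21]
(5, 3)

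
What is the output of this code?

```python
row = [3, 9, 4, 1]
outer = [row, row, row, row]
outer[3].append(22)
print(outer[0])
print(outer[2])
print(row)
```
[3, 9, 4, 1, 22]
[3, 9, 4, 1, 22]
[3, 9, 4, 1, 22]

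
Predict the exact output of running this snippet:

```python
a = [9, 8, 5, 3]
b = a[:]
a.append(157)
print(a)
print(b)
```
[9, 8, 5, 3, 157]
[9, 8, 5, 3]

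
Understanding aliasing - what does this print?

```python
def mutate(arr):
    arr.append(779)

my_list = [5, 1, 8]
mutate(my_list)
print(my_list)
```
[5, 1, 8, 779]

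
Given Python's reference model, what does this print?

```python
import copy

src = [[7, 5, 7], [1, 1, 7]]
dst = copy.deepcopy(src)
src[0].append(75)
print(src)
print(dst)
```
[[7, 5, 7, 75], [1, 1, 7]]
[[7, 5, 7], [1, 1, 7]]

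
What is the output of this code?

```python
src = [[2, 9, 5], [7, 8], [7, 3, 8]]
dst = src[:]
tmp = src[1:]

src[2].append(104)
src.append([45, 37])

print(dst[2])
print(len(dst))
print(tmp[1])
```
[7, 3, 8, 104]
3
[7, 3, 8, 104]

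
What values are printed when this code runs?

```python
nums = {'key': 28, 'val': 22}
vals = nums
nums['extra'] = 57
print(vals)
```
{'key': 28, 'val': 22, 'extra': 57}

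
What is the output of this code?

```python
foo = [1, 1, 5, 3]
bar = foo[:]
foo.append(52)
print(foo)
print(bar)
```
[1, 1, 5, 3, 52]
[1, 1, 5, 3]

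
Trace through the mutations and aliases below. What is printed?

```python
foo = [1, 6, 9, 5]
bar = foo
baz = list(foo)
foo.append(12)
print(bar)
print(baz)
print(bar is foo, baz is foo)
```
[1, 6, 9, 5, 12]
[1, 6, 9, 5]
True False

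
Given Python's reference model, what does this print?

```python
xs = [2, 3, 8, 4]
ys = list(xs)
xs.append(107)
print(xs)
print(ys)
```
[2, 3, 8, 4, 107]
[2, 3, 8, 4]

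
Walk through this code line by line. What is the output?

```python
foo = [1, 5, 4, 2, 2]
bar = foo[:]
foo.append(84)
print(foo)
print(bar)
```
[1, 5, 4, 2, 2, 84]
[1, 5, 4, 2, 2]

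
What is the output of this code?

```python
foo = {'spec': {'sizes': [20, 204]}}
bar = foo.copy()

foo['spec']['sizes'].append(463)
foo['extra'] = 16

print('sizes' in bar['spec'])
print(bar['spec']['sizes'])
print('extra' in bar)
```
True
[20, 204, 463]
False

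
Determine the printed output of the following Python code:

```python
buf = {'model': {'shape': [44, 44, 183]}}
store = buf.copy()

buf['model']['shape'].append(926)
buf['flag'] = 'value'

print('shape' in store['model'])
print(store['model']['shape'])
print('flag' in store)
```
True
[44, 44, 183, 926]
False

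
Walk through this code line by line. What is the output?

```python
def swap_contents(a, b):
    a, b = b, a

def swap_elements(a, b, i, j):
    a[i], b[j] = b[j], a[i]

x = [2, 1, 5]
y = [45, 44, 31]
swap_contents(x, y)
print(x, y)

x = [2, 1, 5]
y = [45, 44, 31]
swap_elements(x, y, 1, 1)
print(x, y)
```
[2, 1, 5] [45, 44, 31]
[2, 44, 5] [45, 1, 31]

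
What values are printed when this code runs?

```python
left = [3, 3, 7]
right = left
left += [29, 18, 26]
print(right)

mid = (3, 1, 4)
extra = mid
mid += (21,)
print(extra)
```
[3, 3, 7, 29, 18, 26]
(3, 1, 4)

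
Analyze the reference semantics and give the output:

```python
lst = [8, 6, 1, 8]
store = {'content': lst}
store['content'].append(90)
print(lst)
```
[8, 6, 1, 8, 90]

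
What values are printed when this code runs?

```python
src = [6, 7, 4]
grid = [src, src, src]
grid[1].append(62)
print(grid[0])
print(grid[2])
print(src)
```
[6, 7, 4, 62]
[6, 7, 4, 62]
[6, 7, 4, 62]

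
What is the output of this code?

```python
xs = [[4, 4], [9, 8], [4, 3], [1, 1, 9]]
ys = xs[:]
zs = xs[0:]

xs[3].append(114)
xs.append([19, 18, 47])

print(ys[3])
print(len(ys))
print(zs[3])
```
[1, 1, 9, 114]
4
[1, 1, 9, 114]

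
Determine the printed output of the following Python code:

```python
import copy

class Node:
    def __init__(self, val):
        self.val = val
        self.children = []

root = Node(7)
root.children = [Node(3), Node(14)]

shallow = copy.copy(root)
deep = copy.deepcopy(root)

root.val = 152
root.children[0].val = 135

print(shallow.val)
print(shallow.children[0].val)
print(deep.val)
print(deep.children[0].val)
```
7
135
7
3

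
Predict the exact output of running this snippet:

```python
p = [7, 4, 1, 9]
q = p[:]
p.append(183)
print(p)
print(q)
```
[7, 4, 1, 9, 183]
[7, 4, 1, 9]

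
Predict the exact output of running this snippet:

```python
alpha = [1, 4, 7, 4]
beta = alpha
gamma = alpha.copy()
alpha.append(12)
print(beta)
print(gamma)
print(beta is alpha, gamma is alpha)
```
[1, 4, 7, 4, 12]
[1, 4, 7, 4]
True False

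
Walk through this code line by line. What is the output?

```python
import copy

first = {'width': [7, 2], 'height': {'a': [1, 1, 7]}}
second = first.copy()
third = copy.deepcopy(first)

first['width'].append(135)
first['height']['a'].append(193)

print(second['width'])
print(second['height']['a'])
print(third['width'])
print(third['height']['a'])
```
[7, 2, 135]
[1, 1, 7, 193]
[7, 2]
[1, 1, 7]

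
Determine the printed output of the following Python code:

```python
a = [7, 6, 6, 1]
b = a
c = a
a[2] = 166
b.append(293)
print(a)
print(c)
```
[7, 6, 166, 1, 293]
[7, 6, 166, 1, 293]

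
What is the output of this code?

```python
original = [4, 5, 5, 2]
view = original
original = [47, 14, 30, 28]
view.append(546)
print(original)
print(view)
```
[47, 14, 30, 28]
[4, 5, 5, 2, 546]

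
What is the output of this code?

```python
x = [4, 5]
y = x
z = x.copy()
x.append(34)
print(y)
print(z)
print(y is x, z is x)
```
[4, 5, 34]
[4, 5]
True False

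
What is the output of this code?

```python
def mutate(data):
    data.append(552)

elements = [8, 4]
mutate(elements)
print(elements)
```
[8, 4, 552]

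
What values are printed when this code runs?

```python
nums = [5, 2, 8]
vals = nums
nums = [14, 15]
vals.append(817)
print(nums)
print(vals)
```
[14, 15]
[5, 2, 8, 817]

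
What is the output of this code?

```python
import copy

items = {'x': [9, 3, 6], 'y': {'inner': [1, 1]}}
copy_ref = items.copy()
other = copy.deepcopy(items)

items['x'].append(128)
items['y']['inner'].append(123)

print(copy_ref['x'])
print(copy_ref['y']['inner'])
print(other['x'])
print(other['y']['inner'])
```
[9, 3, 6, 128]
[1, 1, 123]
[9, 3, 6]
[1, 1]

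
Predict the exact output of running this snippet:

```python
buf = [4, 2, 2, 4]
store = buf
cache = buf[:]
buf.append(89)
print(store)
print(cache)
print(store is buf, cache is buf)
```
[4, 2, 2, 4, 89]
[4, 2, 2, 4]
True False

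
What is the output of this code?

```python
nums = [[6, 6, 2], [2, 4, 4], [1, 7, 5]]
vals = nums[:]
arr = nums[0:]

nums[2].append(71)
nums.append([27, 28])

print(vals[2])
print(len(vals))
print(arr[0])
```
[1, 7, 5, 71]
3
[6, 6, 2]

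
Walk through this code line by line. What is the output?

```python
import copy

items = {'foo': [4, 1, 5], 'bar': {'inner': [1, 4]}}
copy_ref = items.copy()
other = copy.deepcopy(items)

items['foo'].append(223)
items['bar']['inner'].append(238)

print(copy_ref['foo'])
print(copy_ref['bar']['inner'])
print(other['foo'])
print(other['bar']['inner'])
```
[4, 1, 5, 223]
[1, 4, 238]
[4, 1, 5]
[1, 4]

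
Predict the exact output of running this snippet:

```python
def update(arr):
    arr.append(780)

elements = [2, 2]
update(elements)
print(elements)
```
[2, 2, 780]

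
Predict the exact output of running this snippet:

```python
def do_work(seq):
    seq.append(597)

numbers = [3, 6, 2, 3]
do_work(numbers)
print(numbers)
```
[3, 6, 2, 3, 597]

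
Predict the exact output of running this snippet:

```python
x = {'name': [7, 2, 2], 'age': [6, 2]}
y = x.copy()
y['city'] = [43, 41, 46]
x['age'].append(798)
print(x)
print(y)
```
{'name': [7, 2, 2], 'age': [6, 2, 798]}
{'name': [7, 2, 2], 'age': [6, 2, 798], 'city': [43, 41, 46]}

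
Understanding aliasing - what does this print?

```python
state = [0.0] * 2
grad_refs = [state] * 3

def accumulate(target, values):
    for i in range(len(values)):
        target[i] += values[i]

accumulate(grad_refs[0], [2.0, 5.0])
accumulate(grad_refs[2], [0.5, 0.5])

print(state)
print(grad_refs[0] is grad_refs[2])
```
[2.5, 5.5]
True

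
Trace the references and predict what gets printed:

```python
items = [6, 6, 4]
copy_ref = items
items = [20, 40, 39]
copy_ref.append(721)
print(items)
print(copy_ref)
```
[20, 40, 39]
[6, 6, 4, 721]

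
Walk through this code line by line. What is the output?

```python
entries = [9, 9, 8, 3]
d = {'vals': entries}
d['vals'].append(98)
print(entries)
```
[9, 9, 8, 3, 98]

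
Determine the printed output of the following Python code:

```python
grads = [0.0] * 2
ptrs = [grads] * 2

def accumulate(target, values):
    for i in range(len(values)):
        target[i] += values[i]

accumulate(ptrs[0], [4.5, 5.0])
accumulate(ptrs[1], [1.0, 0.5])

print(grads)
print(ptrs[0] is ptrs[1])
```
[5.5, 5.5]
True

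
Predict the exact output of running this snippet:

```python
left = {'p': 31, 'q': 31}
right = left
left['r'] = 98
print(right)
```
{'p': 31, 'q': 31, 'r': 98}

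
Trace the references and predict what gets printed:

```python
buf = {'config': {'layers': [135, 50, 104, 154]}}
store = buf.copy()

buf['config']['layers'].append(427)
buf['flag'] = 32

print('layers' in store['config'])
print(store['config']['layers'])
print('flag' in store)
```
True
[135, 50, 104, 154, 427]
False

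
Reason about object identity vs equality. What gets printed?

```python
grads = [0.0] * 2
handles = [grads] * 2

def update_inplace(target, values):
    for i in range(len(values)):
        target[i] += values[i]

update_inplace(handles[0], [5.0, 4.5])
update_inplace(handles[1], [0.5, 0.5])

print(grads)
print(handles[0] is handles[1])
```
[5.5, 5.0]
True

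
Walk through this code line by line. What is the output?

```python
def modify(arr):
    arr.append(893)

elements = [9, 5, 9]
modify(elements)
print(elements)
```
[9, 5, 9, 893]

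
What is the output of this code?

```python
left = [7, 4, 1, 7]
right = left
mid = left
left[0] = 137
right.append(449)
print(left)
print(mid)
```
[137, 4, 1, 7, 449]
[137, 4, 1, 7, 449]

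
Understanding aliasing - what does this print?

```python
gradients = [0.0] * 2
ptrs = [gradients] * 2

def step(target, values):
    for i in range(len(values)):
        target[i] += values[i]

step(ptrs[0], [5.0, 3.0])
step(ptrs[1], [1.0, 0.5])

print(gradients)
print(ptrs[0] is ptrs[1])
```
[6.0, 3.5]
True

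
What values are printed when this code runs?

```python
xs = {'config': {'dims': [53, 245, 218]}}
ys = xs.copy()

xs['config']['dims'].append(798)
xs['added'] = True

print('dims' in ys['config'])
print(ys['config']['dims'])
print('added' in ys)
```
True
[53, 245, 218, 798]
False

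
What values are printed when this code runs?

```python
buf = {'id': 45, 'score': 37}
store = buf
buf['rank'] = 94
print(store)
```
{'id': 45, 'score': 37, 'rank': 94}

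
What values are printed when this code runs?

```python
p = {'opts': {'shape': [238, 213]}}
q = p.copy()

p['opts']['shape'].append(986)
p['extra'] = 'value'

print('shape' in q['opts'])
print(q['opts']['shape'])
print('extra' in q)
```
True
[238, 213, 986]
False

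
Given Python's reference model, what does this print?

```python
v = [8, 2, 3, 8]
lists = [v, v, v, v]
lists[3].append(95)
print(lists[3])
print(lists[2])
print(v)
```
[8, 2, 3, 8, 95]
[8, 2, 3, 8, 95]
[8, 2, 3, 8, 95]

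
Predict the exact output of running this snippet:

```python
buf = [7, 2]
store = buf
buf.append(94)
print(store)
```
[7, 2, 94]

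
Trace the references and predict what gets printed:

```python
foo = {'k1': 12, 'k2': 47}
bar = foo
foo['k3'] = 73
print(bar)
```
{'k1': 12, 'k2': 47, 'k3': 73}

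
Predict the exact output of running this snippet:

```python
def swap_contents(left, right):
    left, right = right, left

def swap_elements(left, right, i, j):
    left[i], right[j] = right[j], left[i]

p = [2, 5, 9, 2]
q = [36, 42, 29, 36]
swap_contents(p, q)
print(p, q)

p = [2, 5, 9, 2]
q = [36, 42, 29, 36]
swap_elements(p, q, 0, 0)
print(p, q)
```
[2, 5, 9, 2] [36, 42, 29, 36]
[36, 5, 9, 2] [2, 42, 29, 36]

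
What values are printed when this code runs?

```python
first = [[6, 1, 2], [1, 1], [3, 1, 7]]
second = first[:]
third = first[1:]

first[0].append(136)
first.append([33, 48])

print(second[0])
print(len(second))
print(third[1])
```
[6, 1, 2, 136]
3
[3, 1, 7]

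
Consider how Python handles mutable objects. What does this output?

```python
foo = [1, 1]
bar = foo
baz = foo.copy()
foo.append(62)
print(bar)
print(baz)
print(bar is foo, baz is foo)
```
[1, 1, 62]
[1, 1]
True False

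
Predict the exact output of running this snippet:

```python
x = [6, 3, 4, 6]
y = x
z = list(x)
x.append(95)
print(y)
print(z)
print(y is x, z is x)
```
[6, 3, 4, 6, 95]
[6, 3, 4, 6]
True False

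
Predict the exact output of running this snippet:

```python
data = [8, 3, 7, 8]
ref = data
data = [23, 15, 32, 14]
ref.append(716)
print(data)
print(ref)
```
[23, 15, 32, 14]
[8, 3, 7, 8, 716]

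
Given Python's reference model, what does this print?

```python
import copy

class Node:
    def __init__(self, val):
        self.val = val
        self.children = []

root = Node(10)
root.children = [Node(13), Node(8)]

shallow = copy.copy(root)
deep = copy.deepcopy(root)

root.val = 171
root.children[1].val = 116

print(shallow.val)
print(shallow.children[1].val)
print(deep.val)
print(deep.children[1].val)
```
10
116
10
8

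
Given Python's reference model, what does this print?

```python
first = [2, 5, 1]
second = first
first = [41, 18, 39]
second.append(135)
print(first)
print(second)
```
[41, 18, 39]
[2, 5, 1, 135]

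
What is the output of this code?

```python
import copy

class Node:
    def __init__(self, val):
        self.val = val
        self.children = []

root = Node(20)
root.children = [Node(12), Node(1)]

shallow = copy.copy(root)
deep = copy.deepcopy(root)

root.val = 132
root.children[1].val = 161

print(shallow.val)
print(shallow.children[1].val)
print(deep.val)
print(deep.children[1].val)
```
20
161
20
1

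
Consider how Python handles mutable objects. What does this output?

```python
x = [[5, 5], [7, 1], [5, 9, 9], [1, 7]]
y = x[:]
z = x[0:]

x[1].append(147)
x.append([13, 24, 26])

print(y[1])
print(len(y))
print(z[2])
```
[7, 1, 147]
4
[5, 9, 9]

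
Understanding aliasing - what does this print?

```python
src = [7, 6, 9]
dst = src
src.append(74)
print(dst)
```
[7, 6, 9, 74]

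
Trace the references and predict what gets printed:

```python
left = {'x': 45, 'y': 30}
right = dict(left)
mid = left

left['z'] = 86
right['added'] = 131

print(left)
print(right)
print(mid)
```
{'x': 45, 'y': 30, 'z': 86}
{'x': 45, 'y': 30, 'added': 131}
{'x': 45, 'y': 30, 'z': 86}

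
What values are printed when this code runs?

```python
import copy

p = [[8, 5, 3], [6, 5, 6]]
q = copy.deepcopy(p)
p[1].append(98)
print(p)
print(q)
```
[[8, 5, 3], [6, 5, 6, 98]]
[[8, 5, 3], [6, 5, 6]]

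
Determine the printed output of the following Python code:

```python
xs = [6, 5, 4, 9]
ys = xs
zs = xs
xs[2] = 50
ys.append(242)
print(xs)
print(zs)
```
[6, 5, 50, 9, 242]
[6, 5, 50, 9, 242]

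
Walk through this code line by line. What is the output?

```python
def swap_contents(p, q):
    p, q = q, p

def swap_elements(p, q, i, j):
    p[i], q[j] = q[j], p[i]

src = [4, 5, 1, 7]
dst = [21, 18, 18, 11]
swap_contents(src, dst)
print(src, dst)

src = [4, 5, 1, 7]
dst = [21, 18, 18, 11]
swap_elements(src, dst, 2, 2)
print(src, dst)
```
[4, 5, 1, 7] [21, 18, 18, 11]
[4, 5, 18, 7] [21, 18, 1, 11]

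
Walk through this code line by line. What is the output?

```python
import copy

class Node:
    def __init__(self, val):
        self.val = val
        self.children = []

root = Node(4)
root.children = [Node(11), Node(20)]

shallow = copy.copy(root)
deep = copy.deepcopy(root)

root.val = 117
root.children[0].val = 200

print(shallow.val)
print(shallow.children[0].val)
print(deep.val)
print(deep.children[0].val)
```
4
200
4
11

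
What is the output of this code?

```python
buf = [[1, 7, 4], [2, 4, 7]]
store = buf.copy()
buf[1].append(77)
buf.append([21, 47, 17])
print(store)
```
[[1, 7, 4], [2, 4, 7, 77]]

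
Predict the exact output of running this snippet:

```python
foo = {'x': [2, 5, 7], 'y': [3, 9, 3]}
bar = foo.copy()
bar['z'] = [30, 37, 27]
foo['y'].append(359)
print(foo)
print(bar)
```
{'x': [2, 5, 7], 'y': [3, 9, 3, 359]}
{'x': [2, 5, 7], 'y': [3, 9, 3, 359], 'z': [30, 37, 27]}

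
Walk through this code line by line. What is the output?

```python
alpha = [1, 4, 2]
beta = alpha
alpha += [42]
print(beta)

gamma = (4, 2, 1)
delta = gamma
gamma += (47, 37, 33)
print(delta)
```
[1, 4, 2, 42]
(4, 2, 1)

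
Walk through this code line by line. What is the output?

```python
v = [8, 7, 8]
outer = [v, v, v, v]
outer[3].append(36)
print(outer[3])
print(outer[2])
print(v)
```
[8, 7, 8, 36]
[8, 7, 8, 36]
[8, 7, 8, 36]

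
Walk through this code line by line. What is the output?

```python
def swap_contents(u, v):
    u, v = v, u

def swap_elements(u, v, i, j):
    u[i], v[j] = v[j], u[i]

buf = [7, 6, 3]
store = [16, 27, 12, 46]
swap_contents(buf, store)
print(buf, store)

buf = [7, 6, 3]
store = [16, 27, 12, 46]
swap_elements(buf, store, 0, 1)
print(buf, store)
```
[7, 6, 3] [16, 27, 12, 46]
[27, 6, 3] [16, 7, 12, 46]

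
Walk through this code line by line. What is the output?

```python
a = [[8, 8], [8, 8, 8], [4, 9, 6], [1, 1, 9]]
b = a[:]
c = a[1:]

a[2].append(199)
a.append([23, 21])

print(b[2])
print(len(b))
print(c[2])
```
[4, 9, 6, 199]
4
[1, 1, 9]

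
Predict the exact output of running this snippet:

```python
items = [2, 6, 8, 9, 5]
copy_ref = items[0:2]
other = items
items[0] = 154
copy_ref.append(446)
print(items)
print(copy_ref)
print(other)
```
[154, 6, 8, 9, 5]
[2, 6, 446]
[154, 6, 8, 9, 5]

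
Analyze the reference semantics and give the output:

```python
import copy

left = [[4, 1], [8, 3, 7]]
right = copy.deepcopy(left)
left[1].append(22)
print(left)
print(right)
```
[[4, 1], [8, 3, 7, 22]]
[[4, 1], [8, 3, 7]]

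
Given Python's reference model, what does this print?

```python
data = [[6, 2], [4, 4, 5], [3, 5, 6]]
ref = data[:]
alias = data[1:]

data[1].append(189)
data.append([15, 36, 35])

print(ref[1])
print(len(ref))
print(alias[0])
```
[4, 4, 5, 189]
3
[4, 4, 5, 189]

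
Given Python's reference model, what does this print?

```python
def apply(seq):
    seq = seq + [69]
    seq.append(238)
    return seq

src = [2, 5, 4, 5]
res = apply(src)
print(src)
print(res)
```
[2, 5, 4, 5]
[2, 5, 4, 5, 69, 238]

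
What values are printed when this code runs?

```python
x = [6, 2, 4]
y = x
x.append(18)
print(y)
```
[6, 2, 4, 18]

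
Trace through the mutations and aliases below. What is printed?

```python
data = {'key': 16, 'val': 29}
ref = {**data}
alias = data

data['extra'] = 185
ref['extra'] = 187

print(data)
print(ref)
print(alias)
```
{'key': 16, 'val': 29, 'extra': 185}
{'key': 16, 'val': 29, 'extra': 187}
{'key': 16, 'val': 29, 'extra': 185}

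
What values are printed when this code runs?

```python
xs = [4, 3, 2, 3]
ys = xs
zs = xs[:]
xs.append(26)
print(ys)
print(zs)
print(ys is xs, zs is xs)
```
[4, 3, 2, 3, 26]
[4, 3, 2, 3]
True False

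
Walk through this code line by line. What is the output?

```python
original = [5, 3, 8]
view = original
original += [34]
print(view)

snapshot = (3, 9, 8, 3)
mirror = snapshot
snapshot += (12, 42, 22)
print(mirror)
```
[5, 3, 8, 34]
(3, 9, 8, 3)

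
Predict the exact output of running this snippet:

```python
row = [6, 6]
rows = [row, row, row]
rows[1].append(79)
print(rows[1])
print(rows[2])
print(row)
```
[6, 6, 79]
[6, 6, 79]
[6, 6, 79]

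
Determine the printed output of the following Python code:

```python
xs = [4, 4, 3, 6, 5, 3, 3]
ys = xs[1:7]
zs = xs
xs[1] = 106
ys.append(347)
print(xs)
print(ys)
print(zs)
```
[4, 106, 3, 6, 5, 3, 3]
[4, 3, 6, 5, 3, 3, 347]
[4, 106, 3, 6, 5, 3, 3]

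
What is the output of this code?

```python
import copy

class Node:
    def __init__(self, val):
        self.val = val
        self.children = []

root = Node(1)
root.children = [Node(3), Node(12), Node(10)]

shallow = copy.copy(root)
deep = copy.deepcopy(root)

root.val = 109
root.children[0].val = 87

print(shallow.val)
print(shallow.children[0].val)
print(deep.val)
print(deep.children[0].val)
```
1
87
1
3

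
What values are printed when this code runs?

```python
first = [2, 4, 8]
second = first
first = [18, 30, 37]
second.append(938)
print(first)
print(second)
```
[18, 30, 37]
[2, 4, 8, 938]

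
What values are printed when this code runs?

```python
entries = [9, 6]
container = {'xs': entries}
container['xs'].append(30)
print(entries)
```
[9, 6, 30]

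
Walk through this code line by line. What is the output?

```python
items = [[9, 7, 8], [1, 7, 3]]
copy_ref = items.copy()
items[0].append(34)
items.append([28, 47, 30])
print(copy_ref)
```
[[9, 7, 8, 34], [1, 7, 3]]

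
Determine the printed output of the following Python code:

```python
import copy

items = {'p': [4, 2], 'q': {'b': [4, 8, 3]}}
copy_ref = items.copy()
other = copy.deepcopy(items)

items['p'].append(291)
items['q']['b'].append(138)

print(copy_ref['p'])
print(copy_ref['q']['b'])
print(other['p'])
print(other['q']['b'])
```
[4, 2, 291]
[4, 8, 3, 138]
[4, 2]
[4, 8, 3]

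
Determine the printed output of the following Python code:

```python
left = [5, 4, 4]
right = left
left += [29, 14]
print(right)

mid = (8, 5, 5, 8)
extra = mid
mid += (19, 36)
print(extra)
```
[5, 4, 4, 29, 14]
(8, 5, 5, 8)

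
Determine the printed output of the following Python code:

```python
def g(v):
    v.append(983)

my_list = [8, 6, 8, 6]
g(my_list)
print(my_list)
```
[8, 6, 8, 6, 983]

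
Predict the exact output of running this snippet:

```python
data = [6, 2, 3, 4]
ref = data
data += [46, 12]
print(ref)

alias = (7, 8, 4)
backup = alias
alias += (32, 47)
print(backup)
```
[6, 2, 3, 4, 46, 12]
(7, 8, 4)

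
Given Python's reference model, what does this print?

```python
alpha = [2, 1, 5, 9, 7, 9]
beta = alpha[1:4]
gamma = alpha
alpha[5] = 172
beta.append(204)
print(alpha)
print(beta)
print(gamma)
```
[2, 1, 5, 9, 7, 172]
[1, 5, 9, 204]
[2, 1, 5, 9, 7, 172]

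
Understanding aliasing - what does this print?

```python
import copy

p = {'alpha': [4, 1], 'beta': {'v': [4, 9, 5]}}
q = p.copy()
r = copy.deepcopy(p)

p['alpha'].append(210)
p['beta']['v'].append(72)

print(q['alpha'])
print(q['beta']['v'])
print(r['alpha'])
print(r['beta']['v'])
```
[4, 1, 210]
[4, 9, 5, 72]
[4, 1]
[4, 9, 5]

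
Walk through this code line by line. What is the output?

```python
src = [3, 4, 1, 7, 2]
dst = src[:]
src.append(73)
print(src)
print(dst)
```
[3, 4, 1, 7, 2, 73]
[3, 4, 1, 7, 2]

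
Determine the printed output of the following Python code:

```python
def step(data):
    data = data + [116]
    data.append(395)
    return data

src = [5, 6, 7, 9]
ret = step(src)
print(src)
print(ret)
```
[5, 6, 7, 9]
[5, 6, 7, 9, 116, 395]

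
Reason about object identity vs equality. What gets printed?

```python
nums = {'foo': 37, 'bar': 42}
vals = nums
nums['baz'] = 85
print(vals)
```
{'foo': 37, 'bar': 42, 'baz': 85}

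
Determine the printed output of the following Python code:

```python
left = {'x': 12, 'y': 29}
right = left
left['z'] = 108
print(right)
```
{'x': 12, 'y': 29, 'z': 108}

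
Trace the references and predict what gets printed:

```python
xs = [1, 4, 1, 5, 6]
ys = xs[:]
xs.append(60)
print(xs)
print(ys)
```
[1, 4, 1, 5, 6, 60]
[1, 4, 1, 5, 6]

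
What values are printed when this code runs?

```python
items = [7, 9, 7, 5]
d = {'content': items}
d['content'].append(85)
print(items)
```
[7, 9, 7, 5, 85]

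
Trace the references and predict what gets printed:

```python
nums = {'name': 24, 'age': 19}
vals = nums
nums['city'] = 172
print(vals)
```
{'name': 24, 'age': 19, 'city': 172}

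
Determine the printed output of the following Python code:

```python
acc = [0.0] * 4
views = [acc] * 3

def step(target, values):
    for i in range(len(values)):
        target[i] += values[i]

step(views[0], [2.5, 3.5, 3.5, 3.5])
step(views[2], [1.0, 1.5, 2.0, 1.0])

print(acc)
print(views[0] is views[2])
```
[3.5, 5.0, 5.5, 4.5]
True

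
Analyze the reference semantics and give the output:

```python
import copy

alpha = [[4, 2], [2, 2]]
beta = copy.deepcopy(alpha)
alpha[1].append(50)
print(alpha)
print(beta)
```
[[4, 2], [2, 2, 50]]
[[4, 2], [2, 2]]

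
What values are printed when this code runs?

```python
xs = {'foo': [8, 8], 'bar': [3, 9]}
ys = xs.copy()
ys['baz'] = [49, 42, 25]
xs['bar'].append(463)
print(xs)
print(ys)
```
{'foo': [8, 8], 'bar': [3, 9, 463]}
{'foo': [8, 8], 'bar': [3, 9, 463], 'baz': [49, 42, 25]}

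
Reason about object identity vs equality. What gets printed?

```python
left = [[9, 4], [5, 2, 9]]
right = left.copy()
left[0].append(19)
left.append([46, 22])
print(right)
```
[[9, 4, 19], [5, 2, 9]]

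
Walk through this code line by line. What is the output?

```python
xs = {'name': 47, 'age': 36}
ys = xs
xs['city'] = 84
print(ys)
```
{'name': 47, 'age': 36, 'city': 84}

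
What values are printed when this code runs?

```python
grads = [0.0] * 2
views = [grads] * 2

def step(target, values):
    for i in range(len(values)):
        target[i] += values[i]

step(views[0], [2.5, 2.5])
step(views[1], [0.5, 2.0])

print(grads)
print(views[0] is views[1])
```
[3.0, 4.5]
True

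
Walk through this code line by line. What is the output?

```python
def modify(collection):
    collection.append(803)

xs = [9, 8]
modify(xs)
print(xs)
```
[9, 8, 803]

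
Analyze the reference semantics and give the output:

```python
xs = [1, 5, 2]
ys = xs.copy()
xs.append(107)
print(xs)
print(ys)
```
[1, 5, 2, 107]
[1, 5, 2]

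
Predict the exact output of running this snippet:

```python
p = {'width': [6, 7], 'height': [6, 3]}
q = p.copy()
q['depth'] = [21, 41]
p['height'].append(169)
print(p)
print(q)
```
{'width': [6, 7], 'height': [6, 3, 169]}
{'width': [6, 7], 'height': [6, 3, 169], 'depth': [21, 41]}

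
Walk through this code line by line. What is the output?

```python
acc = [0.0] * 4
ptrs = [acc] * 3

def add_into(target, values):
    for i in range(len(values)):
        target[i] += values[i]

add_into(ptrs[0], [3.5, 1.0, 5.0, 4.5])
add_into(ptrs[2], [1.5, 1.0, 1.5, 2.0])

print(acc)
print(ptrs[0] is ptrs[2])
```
[5.0, 2.0, 6.5, 6.5]
True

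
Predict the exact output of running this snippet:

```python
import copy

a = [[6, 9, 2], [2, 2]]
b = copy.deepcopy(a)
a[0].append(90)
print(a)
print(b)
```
[[6, 9, 2, 90], [2, 2]]
[[6, 9, 2], [2, 2]]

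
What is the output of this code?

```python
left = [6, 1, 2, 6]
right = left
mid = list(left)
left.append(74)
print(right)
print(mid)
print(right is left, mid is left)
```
[6, 1, 2, 6, 74]
[6, 1, 2, 6]
True False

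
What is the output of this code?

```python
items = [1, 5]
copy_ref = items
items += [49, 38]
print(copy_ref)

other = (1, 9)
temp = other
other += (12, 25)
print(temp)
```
[1, 5, 49, 38]
(1, 9)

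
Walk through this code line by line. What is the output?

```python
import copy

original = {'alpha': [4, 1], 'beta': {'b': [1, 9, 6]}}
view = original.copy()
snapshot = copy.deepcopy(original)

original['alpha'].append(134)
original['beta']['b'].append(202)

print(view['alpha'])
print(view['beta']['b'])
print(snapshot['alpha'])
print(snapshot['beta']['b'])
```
[4, 1, 134]
[1, 9, 6, 202]
[4, 1]
[1, 9, 6]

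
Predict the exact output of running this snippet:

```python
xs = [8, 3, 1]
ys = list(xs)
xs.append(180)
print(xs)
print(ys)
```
[8, 3, 1, 180]
[8, 3, 1]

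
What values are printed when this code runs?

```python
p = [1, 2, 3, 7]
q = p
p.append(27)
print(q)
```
[1, 2, 3, 7, 27]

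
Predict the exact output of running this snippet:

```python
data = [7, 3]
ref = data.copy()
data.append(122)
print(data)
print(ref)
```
[7, 3, 122]
[7, 3]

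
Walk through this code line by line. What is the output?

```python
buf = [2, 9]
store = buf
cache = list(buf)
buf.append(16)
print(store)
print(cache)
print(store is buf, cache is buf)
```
[2, 9, 16]
[2, 9]
True False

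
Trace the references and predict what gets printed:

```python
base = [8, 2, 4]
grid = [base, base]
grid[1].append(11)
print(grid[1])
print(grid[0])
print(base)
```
[8, 2, 4, 11]
[8, 2, 4, 11]
[8, 2, 4, 11]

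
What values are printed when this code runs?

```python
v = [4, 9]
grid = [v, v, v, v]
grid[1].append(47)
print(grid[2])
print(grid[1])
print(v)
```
[4, 9, 47]
[4, 9, 47]
[4, 9, 47]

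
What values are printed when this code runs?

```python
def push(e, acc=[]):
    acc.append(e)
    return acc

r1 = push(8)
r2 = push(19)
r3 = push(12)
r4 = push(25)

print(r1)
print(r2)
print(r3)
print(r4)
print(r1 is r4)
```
[8, 19, 12, 25]
[8, 19, 12, 25]
[8, 19, 12, 25]
[8, 19, 12, 25]
True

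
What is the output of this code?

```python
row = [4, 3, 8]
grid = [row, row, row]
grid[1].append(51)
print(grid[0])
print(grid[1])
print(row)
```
[4, 3, 8, 51]
[4, 3, 8, 51]
[4, 3, 8, 51]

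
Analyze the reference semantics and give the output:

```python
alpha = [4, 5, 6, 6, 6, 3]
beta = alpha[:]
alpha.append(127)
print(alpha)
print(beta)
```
[4, 5, 6, 6, 6, 3, 127]
[4, 5, 6, 6, 6, 3]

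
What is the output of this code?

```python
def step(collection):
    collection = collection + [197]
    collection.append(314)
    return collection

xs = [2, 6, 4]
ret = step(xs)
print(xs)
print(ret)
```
[2, 6, 4]
[2, 6, 4, 197, 314]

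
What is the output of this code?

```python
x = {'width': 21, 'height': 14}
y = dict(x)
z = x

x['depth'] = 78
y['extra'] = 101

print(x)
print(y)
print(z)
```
{'width': 21, 'height': 14, 'depth': 78}
{'width': 21, 'height': 14, 'extra': 101}
{'width': 21, 'height': 14, 'depth': 78}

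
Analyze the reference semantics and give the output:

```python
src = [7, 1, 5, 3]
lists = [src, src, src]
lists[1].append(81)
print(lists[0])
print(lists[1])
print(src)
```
[7, 1, 5, 3, 81]
[7, 1, 5, 3, 81]
[7, 1, 5, 3, 81]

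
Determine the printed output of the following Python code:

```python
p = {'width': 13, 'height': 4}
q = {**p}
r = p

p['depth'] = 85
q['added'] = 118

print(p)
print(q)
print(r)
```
{'width': 13, 'height': 4, 'depth': 85}
{'width': 13, 'height': 4, 'added': 118}
{'width': 13, 'height': 4, 'depth': 85}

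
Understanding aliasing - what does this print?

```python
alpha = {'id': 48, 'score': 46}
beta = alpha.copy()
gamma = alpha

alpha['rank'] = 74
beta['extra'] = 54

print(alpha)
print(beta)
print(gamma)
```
{'id': 48, 'score': 46, 'rank': 74}
{'id': 48, 'score': 46, 'extra': 54}
{'id': 48, 'score': 46, 'rank': 74}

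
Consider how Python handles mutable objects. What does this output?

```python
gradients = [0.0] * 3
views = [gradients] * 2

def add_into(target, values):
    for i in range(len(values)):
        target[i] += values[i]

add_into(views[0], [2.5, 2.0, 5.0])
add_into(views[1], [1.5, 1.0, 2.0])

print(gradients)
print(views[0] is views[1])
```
[4.0, 3.0, 7.0]
True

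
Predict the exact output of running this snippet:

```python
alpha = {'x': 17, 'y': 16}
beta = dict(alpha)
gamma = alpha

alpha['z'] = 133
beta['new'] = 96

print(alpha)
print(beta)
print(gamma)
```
{'x': 17, 'y': 16, 'z': 133}
{'x': 17, 'y': 16, 'new': 96}
{'x': 17, 'y': 16, 'z': 133}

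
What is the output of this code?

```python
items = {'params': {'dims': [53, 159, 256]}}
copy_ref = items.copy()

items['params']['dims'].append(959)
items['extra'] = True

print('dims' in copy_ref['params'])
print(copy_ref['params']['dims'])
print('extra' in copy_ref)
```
True
[53, 159, 256, 959]
False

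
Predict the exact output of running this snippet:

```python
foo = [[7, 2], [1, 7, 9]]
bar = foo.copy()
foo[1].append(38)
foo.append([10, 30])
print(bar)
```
[[7, 2], [1, 7, 9, 38]]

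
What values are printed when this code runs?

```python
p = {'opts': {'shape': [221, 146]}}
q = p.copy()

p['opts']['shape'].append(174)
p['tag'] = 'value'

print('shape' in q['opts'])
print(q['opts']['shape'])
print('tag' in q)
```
True
[221, 146, 174]
False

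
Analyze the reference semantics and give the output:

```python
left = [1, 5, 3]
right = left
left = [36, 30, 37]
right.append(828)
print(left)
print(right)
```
[36, 30, 37]
[1, 5, 3, 828]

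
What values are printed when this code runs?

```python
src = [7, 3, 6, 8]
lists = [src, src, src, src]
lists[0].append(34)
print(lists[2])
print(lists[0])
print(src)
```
[7, 3, 6, 8, 34]
[7, 3, 6, 8, 34]
[7, 3, 6, 8, 34]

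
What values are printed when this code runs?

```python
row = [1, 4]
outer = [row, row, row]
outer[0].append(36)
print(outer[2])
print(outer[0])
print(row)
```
[1, 4, 36]
[1, 4, 36]
[1, 4, 36]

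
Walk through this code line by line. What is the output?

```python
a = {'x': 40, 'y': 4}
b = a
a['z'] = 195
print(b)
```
{'x': 40, 'y': 4, 'z': 195}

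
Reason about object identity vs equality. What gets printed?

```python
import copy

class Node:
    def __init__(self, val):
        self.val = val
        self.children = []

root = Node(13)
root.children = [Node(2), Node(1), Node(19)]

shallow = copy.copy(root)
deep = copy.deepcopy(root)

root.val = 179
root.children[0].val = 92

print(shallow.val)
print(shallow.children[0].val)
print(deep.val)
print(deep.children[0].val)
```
13
92
13
2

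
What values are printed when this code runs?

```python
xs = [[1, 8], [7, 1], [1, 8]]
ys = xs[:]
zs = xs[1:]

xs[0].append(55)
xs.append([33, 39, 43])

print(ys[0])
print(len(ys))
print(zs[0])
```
[1, 8, 55]
3
[7, 1]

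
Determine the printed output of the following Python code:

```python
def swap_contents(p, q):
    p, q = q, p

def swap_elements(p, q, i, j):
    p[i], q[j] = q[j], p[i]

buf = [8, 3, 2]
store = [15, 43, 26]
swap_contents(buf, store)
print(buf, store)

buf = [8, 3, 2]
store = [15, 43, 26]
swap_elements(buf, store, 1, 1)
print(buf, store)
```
[8, 3, 2] [15, 43, 26]
[8, 43, 2] [15, 3, 26]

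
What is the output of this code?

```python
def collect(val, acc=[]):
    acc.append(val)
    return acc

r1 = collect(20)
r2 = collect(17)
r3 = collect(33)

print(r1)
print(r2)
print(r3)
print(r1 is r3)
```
[20, 17, 33]
[20, 17, 33]
[20, 17, 33]
True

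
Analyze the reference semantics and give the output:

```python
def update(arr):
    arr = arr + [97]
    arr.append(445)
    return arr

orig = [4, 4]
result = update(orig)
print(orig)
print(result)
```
[4, 4]
[4, 4, 97, 445]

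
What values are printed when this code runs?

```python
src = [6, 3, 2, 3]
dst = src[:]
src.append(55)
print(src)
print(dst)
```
[6, 3, 2, 3, 55]
[6, 3, 2, 3]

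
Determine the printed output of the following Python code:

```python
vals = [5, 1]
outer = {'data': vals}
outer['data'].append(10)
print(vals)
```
[5, 1, 10]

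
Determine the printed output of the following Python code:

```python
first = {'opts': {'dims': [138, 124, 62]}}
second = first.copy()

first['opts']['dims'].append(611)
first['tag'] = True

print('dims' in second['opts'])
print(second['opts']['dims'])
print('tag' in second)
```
True
[138, 124, 62, 611]
False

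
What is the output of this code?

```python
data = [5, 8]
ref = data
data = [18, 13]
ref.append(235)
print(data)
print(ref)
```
[18, 13]
[5, 8, 235]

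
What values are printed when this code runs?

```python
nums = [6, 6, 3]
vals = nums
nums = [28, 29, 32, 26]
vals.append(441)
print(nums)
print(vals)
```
[28, 29, 32, 26]
[6, 6, 3, 441]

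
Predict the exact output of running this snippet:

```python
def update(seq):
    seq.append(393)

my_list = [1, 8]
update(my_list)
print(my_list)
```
[1, 8, 393]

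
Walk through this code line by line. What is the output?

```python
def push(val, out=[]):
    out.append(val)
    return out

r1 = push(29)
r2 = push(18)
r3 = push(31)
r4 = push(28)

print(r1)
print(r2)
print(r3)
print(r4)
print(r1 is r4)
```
[29, 18, 31, 28]
[29, 18, 31, 28]
[29, 18, 31, 28]
[29, 18, 31, 28]
True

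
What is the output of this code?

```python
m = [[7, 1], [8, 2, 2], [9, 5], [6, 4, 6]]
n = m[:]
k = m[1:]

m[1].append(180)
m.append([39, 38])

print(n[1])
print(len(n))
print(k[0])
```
[8, 2, 2, 180]
4
[8, 2, 2, 180]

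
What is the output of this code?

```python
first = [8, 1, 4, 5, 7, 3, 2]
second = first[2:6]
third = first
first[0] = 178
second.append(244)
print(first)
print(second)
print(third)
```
[178, 1, 4, 5, 7, 3, 2]
[4, 5, 7, 3, 244]
[178, 1, 4, 5, 7, 3, 2]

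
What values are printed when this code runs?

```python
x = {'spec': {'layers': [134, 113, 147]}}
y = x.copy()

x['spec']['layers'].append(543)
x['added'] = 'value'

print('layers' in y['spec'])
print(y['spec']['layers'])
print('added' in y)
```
True
[134, 113, 147, 543]
False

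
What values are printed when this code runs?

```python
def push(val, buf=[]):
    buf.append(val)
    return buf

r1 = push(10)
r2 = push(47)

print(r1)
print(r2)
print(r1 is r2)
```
[10, 47]
[10, 47]
True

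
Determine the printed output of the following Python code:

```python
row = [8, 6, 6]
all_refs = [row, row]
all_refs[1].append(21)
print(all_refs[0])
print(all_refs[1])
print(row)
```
[8, 6, 6, 21]
[8, 6, 6, 21]
[8, 6, 6, 21]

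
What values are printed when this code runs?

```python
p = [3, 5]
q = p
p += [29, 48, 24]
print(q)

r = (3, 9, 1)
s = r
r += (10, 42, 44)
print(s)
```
[3, 5, 29, 48, 24]
(3, 9, 1)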